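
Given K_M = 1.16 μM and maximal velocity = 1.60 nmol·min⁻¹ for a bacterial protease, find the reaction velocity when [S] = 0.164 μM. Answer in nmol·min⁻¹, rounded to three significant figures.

v = Vmax·[S]/(Km + [S]) = 1.60 × 0.164 / (1.16 + 0.164)
  = 0.2624 / 1.324 = 0.198 nmol·min⁻¹.

0.198 nmol·min⁻¹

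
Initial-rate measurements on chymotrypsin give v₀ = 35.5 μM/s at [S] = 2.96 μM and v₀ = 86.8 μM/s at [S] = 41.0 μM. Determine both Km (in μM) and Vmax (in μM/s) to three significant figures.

Km = 5.19 μM; Vmax = 97.8 μM/s

In reciprocal form, 1/v = (Km/Vmax)·(1/[S]) + 1/Vmax. The two points give (1/[S], 1/v) = (0.3378, 0.02817) and (0.02439, 0.01152).
Slope = (0.02817 − 0.01152)/(0.3378 − 0.02439) = 0.05311; intercept = 0.02817 − 0.05311×0.3378 = 0.01023.
Vmax = 1/intercept = 97.8 μM/s; Km = slope × Vmax = 0.05311 × 97.8 = 5.19 μM.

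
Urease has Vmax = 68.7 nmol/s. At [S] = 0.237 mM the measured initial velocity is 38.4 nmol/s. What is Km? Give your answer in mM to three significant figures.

0.187 mM

From v = Vmax[S]/(Km+[S]), Km = [S](Vmax − v)/v.
Km = 0.237 × (68.7 − 38.4) / 38.4 = 7.181/38.4 = 0.187 mM.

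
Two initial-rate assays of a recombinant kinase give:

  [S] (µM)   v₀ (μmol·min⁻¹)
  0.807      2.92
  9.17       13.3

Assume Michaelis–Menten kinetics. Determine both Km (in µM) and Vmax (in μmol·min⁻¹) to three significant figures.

From v = Vmax[S]/(Km+[S]), each point gives Vmax = v(Km+[S])/[S].
Equating: 2.92(Km+0.807)/0.807 = 13.3(Km+9.17)/9.17.
3.618·Km + 2.92 = 1.450·Km + 13.3, so (3.618 − 1.450)·Km = 13.3 − 2.92.
Km = 10.38/2.168 = 4.79 µM; then Vmax = 2.92(4.79+0.807)/0.807 = 20.2 μmol·min⁻¹.

Km = 4.79 µM; Vmax = 20.2 μmol·min⁻¹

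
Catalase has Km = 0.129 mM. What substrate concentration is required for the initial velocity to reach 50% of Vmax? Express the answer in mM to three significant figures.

v/Vmax = [S]/(Km+[S]) = 0.5, so [S] = Km·0.5/(1 − 0.5) = 0.129 × 1.000.
[S] = 0.129 mM.

0.129 mM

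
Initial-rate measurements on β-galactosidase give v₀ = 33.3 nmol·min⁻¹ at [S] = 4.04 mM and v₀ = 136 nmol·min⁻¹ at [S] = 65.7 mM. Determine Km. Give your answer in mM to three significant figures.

In reciprocal form, 1/v = (Km/Vmax)·(1/[S]) + 1/Vmax. The two points give (1/[S], 1/v) = (0.2475, 0.03003) and (0.01522, 0.007353).
Slope = (0.03003 − 0.007353)/(0.2475 − 0.01522) = 0.09762; intercept = 0.03003 − 0.09762×0.2475 = 0.005867.
Vmax = 1/intercept = 170 nmol·min⁻¹; Km = slope × Vmax = 0.09762 × 170 = 16.6 mM.

16.6 mM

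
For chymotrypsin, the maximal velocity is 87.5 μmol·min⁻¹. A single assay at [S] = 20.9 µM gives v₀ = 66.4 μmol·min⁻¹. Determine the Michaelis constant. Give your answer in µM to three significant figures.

From v = Vmax[S]/(Km+[S]), Km = [S](Vmax − v)/v.
Km = 20.9 × (87.5 − 66.4) / 66.4 = 441.0/66.4 = 6.64 µM.

6.64 µM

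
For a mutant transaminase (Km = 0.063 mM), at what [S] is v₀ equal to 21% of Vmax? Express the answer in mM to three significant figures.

v/Vmax = [S]/(Km+[S]) = 0.21, so [S] = Km·0.21/(1 − 0.21) = 0.063 × 0.2658.
[S] = 0.0167 mM.

0.0167 mM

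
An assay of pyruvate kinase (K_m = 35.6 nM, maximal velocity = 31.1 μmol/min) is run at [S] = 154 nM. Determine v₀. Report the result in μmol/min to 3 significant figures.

v = Vmax·[S]/(Km + [S]) = 31.1 × 154 / (35.6 + 154)
  = 4789 / 189.6 = 25.3 μmol/min.

25.3 μmol/min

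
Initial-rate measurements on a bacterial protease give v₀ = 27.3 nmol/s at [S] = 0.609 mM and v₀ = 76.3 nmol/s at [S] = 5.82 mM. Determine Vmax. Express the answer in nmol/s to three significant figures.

96.6 nmol/s

In reciprocal form, 1/v = (Km/Vmax)·(1/[S]) + 1/Vmax. The two points give (1/[S], 1/v) = (1.642, 0.03663) and (0.1718, 0.01311).
Slope = (0.03663 − 0.01311)/(1.642 − 0.1718) = 0.01600; intercept = 0.03663 − 0.01600×1.642 = 0.01036.
Vmax = 1/intercept = 96.6 nmol/s; Km = slope × Vmax = 0.01600 × 96.6 = 1.54 mM.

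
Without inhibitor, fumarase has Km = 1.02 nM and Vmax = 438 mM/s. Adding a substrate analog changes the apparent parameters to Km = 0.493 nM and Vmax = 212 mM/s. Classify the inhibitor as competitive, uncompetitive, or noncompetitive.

Both Km and Vmax decrease by the same factor (~2.07-fold) — characteristic of uncompetitive inhibition.

uncompetitive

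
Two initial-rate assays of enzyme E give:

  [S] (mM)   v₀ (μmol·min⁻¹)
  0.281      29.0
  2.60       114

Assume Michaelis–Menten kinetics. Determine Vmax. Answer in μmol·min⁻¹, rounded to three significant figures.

177 μmol·min⁻¹

From v = Vmax[S]/(Km+[S]), each point gives Vmax = v(Km+[S])/[S].
Equating: 29.0(Km+0.281)/0.281 = 114(Km+2.60)/2.60.
103.2·Km + 29.0 = 43.85·Km + 114, so (103.2 − 43.85)·Km = 114 − 29.0.
Km = 85.00/59.36 = 1.43 mM; then Vmax = 29.0(1.43+0.281)/0.281 = 177 μmol·min⁻¹.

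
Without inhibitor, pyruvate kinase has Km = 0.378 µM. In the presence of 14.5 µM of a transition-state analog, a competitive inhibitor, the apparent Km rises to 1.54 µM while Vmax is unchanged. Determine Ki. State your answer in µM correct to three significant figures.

4.72 µM

Competitive: Km,app = α·Km with α = 1 + [I]/Ki.
α = Km,app/Km = 1.54/0.378 = 4.074.
Ki = [I]/(α − 1) = 14.5/3.074 = 4.72 µM.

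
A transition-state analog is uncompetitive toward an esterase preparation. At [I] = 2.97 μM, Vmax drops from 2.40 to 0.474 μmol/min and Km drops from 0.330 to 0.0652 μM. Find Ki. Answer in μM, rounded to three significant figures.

0.731 μM

Uncompetitive: Vmax,app = Vmax/α (and Km,app = Km/α) with α = 1 + [I]/Ki.
α = Vmax/Vmax,app = 2.40/0.474 = 5.063.
Ki = [I]/(α − 1) = 2.97/4.063 = 0.731 μM.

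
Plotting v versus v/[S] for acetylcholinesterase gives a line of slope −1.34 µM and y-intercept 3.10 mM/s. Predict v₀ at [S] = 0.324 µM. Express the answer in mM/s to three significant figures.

In the Eadie–Hofstee form v = Vmax − Km·(v/[S]), the slope is −Km and the intercept is Vmax, so Km = 1.34 µM and Vmax = 3.10 mM/s.
v = 3.10 × 0.324/(1.34 + 0.324) = 0.604 mM/s.

0.604 mM/s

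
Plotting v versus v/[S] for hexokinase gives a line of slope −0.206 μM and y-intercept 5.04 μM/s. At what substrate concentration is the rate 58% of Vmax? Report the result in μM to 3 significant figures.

0.284 μM

The Eadie–Hofstee slope gives Km = 0.206 μM (slope = −Km).
v/Vmax = [S]/(Km+[S]) = 0.58 ⇒ [S] = Km·0.58/(1−0.58) = 0.206 × 1.381 = 0.284 μM.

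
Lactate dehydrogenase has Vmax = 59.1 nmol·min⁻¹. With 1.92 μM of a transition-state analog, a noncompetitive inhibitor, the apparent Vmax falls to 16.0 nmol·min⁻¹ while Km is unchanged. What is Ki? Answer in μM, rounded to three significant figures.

0.713 μM

Noncompetitive: Vmax,app = Vmax/α with α = 1 + [I]/Ki.
α = Vmax/Vmax,app = 59.1/16.0 = 3.694.
Ki = [I]/(α − 1) = 1.92/2.694 = 0.713 μM.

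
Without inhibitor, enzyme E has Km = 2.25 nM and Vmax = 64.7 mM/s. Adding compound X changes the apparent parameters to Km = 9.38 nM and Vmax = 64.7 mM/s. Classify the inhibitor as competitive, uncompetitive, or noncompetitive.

Km increases (2.25 → 9.38 nM) while Vmax is unchanged — the hallmark of competitive inhibition.

competitive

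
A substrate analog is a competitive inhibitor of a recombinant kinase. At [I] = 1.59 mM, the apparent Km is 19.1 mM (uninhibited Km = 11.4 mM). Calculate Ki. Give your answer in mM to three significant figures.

Competitive: Km,app = α·Km with α = 1 + [I]/Ki.
α = Km,app/Km = 19.1/11.4 = 1.675.
Since α = 1 + [I]/Ki, [I]/Ki = 1.675 − 1 = 0.6754 and Ki = 1.59/0.6754 = 2.35 mM.

2.35 mM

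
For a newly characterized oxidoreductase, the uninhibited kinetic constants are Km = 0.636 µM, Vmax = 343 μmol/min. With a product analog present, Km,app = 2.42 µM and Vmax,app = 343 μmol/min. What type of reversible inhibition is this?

Km increases (0.636 → 2.42 µM) while Vmax is unchanged — the hallmark of competitive inhibition.

competitive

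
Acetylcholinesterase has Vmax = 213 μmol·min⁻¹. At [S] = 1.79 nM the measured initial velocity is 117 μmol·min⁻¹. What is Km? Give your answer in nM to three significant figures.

From v = Vmax[S]/(Km+[S]), Km = [S](Vmax − v)/v.
Km = 1.79 × (213 − 117) / 117 = 171.8/117 = 1.47 nM.

1.47 nM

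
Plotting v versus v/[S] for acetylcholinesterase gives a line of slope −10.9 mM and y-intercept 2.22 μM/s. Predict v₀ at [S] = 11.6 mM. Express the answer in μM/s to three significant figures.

1.14 μM/s

In the Eadie–Hofstee form v = Vmax − Km·(v/[S]), the slope is −Km and the intercept is Vmax, so Km = 10.9 mM and Vmax = 2.22 μM/s.
v = 2.22 × 11.6/(10.9 + 11.6) = 1.14 μM/s.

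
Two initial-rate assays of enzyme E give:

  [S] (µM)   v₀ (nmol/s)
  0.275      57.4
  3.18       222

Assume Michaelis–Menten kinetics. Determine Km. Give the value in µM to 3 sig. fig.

1.18 µM

In reciprocal form, 1/v = (Km/Vmax)·(1/[S]) + 1/Vmax. The two points give (1/[S], 1/v) = (3.636, 0.01742) and (0.3145, 0.004505).
Slope = (0.01742 − 0.004505)/(3.636 − 0.3145) = 0.003888; intercept = 0.01742 − 0.003888×3.636 = 0.003282.
Vmax = 1/intercept = 305 nmol/s; Km = slope × Vmax = 0.003888 × 305 = 1.18 µM.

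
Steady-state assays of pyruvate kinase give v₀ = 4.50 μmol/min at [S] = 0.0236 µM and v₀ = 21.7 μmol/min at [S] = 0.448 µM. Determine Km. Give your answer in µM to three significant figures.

From v = Vmax[S]/(Km+[S]), each point gives Vmax = v(Km+[S])/[S].
Equating: 4.50(Km+0.0236)/0.0236 = 21.7(Km+0.448)/0.448.
190.7·Km + 4.50 = 48.44·Km + 21.7, so (190.7 − 48.44)·Km = 21.7 − 4.50.
Km = 17.20/142.2 = 0.121 µM; then Vmax = 4.50(0.121+0.0236)/0.0236 = 27.6 μmol/min.

0.121 µM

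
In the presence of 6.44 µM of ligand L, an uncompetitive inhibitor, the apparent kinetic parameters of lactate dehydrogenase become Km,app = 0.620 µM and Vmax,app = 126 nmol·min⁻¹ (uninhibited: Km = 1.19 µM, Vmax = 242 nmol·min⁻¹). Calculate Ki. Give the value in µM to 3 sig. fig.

7.00 µM

Uncompetitive: Vmax,app = Vmax/α (and Km,app = Km/α) with α = 1 + [I]/Ki.
α = Vmax/Vmax,app = 242/126 = 1.921.
Ki = [I]/(α − 1) = 6.44/0.9206 = 7.00 µM.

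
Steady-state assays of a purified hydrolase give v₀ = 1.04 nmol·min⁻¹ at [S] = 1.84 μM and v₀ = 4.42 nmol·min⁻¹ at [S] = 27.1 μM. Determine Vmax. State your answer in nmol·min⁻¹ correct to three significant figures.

5.79 nmol·min⁻¹

In reciprocal form, 1/v = (Km/Vmax)·(1/[S]) + 1/Vmax. The two points give (1/[S], 1/v) = (0.5435, 0.9615) and (0.03690, 0.2262).
Slope = (0.9615 − 0.2262)/(0.5435 − 0.03690) = 1.451; intercept = 0.9615 − 1.451×0.5435 = 0.1727.
Vmax = 1/intercept = 5.79 nmol·min⁻¹; Km = slope × Vmax = 1.451 × 5.79 = 8.41 μM.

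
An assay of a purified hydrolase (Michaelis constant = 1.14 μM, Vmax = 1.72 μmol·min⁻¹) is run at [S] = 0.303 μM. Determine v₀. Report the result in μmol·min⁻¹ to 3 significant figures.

[S]/(Km+[S]) = 0.303/1.443 = 0.2100, the fractional saturation.
v = 0.2100 × Vmax = 0.2100 × 1.72 = 0.361 μmol·min⁻¹.

0.361 μmol·min⁻¹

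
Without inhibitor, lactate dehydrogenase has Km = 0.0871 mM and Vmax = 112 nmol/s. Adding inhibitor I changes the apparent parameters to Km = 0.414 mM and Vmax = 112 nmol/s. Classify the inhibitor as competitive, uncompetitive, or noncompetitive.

competitive

Km increases (0.0871 → 0.414 mM) while Vmax is unchanged — the hallmark of competitive inhibition.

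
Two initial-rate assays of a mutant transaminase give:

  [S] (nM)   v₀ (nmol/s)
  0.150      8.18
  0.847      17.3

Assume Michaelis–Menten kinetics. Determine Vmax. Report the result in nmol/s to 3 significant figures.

From v = Vmax[S]/(Km+[S]), each point gives Vmax = v(Km+[S])/[S].
Equating: 8.18(Km+0.150)/0.150 = 17.3(Km+0.847)/0.847.
54.53·Km + 8.18 = 20.43·Km + 17.3, so (54.53 − 20.43)·Km = 17.3 − 8.18.
Km = 9.120/34.11 = 0.267 nM; then Vmax = 8.18(0.267+0.150)/0.150 = 22.8 nmol/s.

22.8 nmol/s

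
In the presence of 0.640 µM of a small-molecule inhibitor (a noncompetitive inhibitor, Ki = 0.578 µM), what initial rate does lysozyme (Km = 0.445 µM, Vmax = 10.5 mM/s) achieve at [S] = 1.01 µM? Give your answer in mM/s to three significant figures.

α = 1 + [I]/Ki = 1 + 0.640/0.578 = 2.107.
For a noncompetitive inhibitor, Vmax is reduced to Vmax/α while Km is unchanged: Km,app = 0.445 µM, Vmax,app = 4.98 mM/s.
v = Vmax,app·[S]/(Km,app + [S]) = 4.98 × 1.01/(0.445 + 1.01) = 3.46 mM/s.

3.46 mM/s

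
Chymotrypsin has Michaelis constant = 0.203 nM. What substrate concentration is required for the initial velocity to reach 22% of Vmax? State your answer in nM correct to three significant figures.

0.0573 nM

v/Vmax = [S]/(Km+[S]) = 0.22, so [S] = Km·0.22/(1 − 0.22) = 0.203 × 0.2821.
[S] = 0.0573 nM.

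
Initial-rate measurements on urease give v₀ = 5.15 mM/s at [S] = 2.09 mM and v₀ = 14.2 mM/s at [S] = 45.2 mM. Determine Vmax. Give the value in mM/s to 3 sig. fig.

15.5 mM/s

In reciprocal form, 1/v = (Km/Vmax)·(1/[S]) + 1/Vmax. The two points give (1/[S], 1/v) = (0.4785, 0.1942) and (0.02212, 0.07042).
Slope = (0.1942 − 0.07042)/(0.4785 − 0.02212) = 0.2712; intercept = 0.1942 − 0.2712×0.4785 = 0.06442.
Vmax = 1/intercept = 15.5 mM/s; Km = slope × Vmax = 0.2712 × 15.5 = 4.21 mM.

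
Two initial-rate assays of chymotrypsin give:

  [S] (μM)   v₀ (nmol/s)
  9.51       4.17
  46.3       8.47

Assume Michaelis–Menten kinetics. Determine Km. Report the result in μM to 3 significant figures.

16.8 μM

In reciprocal form, 1/v = (Km/Vmax)·(1/[S]) + 1/Vmax. The two points give (1/[S], 1/v) = (0.1052, 0.2398) and (0.02160, 0.1181).
Slope = (0.2398 − 0.1181)/(0.1052 − 0.02160) = 1.457; intercept = 0.2398 − 1.457×0.1052 = 0.08659.
Vmax = 1/intercept = 11.5 nmol/s; Km = slope × Vmax = 1.457 × 11.5 = 16.8 μM.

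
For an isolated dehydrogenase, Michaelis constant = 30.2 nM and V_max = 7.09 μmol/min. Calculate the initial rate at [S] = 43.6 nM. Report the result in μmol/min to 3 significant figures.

4.19 μmol/min

[S]/(Km+[S]) = 43.6/73.80 = 0.5908, the fractional saturation.
v = 0.5908 × Vmax = 0.5908 × 7.09 = 4.19 μmol/min.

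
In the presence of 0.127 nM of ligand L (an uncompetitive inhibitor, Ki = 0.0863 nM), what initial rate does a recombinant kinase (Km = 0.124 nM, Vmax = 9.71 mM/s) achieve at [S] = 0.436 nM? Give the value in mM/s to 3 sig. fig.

3.52 mM/s

With α = 1 + [I]/Ki = 1 + 0.127/0.0863 = 2.472, the uncompetitive rate law is v = (Vmax/α)·[S] / (Km/α + [S]).
v = (9.71/2.472)×0.436 / (0.124/2.472 + 0.436) = 1.713/0.4862 = 3.52 mM/s.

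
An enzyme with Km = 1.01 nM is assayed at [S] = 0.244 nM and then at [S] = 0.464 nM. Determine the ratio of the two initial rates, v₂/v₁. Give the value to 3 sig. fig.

1.62

The fractional saturations are [S]/(Km+[S]) = 0.244/1.254 = 0.1946 and 0.464/1.474 = 0.3148.
v₂/v₁ is just their ratio: 0.3148/0.1946 = 1.62.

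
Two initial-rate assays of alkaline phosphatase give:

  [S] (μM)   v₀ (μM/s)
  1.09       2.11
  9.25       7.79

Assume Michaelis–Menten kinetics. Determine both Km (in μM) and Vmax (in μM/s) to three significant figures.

Km = 5.19 μM; Vmax = 12.2 μM/s

In reciprocal form, 1/v = (Km/Vmax)·(1/[S]) + 1/Vmax. The two points give (1/[S], 1/v) = (0.9174, 0.4739) and (0.1081, 0.1284).
Slope = (0.4739 − 0.1284)/(0.9174 − 0.1081) = 0.4270; intercept = 0.4739 − 0.4270×0.9174 = 0.08221.
Vmax = 1/intercept = 12.2 μM/s; Km = slope × Vmax = 0.4270 × 12.2 = 5.19 μM.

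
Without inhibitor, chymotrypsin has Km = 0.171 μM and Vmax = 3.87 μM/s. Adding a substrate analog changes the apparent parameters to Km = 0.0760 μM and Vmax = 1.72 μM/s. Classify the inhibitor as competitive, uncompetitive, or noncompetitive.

uncompetitive

Both Km and Vmax decrease by the same factor (~2.25-fold) — characteristic of uncompetitive inhibition.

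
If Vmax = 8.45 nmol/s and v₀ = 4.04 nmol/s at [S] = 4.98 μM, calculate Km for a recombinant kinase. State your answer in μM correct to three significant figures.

From v = Vmax[S]/(Km+[S]), Km = [S](Vmax − v)/v.
Km = 4.98 × (8.45 − 4.04) / 4.04 = 21.96/4.04 = 5.44 μM.

5.44 μM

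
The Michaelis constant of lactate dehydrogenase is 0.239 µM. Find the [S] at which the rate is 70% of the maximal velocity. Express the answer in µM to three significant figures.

v/Vmax = [S]/(Km+[S]) = 0.7, so [S] = Km·0.7/(1 − 0.7) = 0.239 × 2.333.
[S] = 0.558 µM.

0.558 µM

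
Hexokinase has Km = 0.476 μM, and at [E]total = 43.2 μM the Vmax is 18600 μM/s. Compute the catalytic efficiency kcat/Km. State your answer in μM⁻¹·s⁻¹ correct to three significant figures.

905 μM⁻¹·s⁻¹

kcat = Vmax/[E]total = 18600/43.2 = 431 s⁻¹.
kcat/Km = 431/0.476 = 905 μM⁻¹·s⁻¹.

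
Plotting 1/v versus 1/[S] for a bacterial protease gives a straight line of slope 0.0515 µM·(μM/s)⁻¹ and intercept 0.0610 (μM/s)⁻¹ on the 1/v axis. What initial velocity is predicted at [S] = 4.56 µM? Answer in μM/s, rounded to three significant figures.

13.8 μM/s

The y-intercept is 1/Vmax, so Vmax = 1/0.0610 = 16.4 μM/s.
The slope is Km/Vmax, so Km = 0.0515 × 16.4 = 0.844 µM.
Then v = 16.4 × 4.56/(0.844 + 4.56) = 13.8 μM/s.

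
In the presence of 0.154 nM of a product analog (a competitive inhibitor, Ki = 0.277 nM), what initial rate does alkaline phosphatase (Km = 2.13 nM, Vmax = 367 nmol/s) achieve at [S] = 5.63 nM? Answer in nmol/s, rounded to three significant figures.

With α = 1 + [I]/Ki = 1 + 0.154/0.277 = 1.556, the competitive rate law is v = Vmax[S] / (αKm + [S]).
v = 367×5.63 / (1.556×2.13 + 5.63) = 2066/8.944 = 231 nmol/s.

231 nmol/s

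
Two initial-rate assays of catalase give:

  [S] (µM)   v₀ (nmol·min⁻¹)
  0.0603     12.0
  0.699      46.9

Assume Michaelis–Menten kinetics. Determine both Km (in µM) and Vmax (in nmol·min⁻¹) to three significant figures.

Km = 0.265 µM; Vmax = 64.7 nmol·min⁻¹

In reciprocal form, 1/v = (Km/Vmax)·(1/[S]) + 1/Vmax. The two points give (1/[S], 1/v) = (16.58, 0.08333) and (1.431, 0.02132).
Slope = (0.08333 − 0.02132)/(16.58 − 1.431) = 0.004092; intercept = 0.08333 − 0.004092×16.58 = 0.01547.
Vmax = 1/intercept = 64.7 nmol·min⁻¹; Km = slope × Vmax = 0.004092 × 64.7 = 0.265 µM.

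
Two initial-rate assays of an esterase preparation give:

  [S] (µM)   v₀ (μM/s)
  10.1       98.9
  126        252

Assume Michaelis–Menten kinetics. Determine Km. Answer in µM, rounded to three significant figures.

From v = Vmax[S]/(Km+[S]), each point gives Vmax = v(Km+[S])/[S].
Equating: 98.9(Km+10.1)/10.1 = 252(Km+126)/126.
9.792·Km + 98.9 = 2.000·Km + 252, so (9.792 − 2.000)·Km = 252 − 98.9.
Km = 153.1/7.792 = 19.6 µM; then Vmax = 98.9(19.6+10.1)/10.1 = 291 μM/s.

19.6 µM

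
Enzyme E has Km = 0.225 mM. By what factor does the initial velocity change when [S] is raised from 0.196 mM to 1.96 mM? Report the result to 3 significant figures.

1.93

Since Vmax cancels, v₂/v₁ = [S]₂(Km+[S]₁) / [S]₁(Km+[S]₂).
= 1.96×(0.225+0.196) / (0.196×(0.225+1.96)) = 0.8252/0.4283 = 1.93.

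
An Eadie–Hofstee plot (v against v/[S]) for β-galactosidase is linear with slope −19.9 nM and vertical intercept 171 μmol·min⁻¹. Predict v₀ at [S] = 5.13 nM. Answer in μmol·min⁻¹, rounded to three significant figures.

In the Eadie–Hofstee form v = Vmax − Km·(v/[S]), the slope is −Km and the intercept is Vmax, so Km = 19.9 nM and Vmax = 171 μmol·min⁻¹.
v = 171 × 5.13/(19.9 + 5.13) = 35.0 μmol·min⁻¹.

35.0 μmol·min⁻¹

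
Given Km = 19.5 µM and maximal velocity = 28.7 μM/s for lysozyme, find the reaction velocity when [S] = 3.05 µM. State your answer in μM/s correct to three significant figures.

3.88 μM/s

v = Vmax·[S]/(Km + [S]) = 28.7 × 3.05 / (19.5 + 3.05)
  = 87.54 / 22.55 = 3.88 μM/s.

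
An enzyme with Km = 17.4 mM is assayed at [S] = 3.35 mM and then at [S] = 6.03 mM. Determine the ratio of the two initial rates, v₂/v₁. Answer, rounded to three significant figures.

The fractional saturations are [S]/(Km+[S]) = 3.35/20.75 = 0.1614 and 6.03/23.43 = 0.2574.
v₂/v₁ is just their ratio: 0.2574/0.1614 = 1.59.

1.59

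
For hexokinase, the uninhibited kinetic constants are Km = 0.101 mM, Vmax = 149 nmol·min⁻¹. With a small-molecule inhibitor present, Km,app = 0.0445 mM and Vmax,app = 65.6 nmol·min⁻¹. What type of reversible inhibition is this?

Both Km and Vmax decrease by the same factor (~2.27-fold) — characteristic of uncompetitive inhibition.

uncompetitive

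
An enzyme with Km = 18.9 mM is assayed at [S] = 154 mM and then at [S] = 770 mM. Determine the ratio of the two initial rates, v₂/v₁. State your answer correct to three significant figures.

The fractional saturations are [S]/(Km+[S]) = 154/172.9 = 0.8907 and 770/788.9 = 0.9760.
v₂/v₁ is just their ratio: 0.9760/0.8907 = 1.10.

1.10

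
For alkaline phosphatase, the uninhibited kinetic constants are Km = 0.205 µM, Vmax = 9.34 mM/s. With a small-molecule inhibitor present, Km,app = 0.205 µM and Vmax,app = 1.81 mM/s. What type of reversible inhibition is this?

Vmax decreases (9.34 → 1.81 mM/s) while Km is unchanged — pure noncompetitive inhibition.

noncompetitive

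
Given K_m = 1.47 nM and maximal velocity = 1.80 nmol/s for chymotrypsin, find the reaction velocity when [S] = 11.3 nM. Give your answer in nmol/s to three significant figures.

[S]/(Km+[S]) = 11.3/12.77 = 0.8849, the fractional saturation.
v = 0.8849 × Vmax = 0.8849 × 1.80 = 1.59 nmol/s.

1.59 nmol/s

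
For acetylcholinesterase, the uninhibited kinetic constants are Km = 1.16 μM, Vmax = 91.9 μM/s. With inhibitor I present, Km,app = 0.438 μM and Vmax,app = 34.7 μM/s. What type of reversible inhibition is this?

uncompetitive

Both Km and Vmax decrease by the same factor (~2.65-fold) — characteristic of uncompetitive inhibition.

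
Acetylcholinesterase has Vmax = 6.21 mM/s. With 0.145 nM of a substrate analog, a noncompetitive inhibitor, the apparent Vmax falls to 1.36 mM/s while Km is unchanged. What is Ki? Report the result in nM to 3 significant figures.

Noncompetitive: Vmax,app = Vmax/α with α = 1 + [I]/Ki.
α = Vmax/Vmax,app = 6.21/1.36 = 4.566.
Ki = [I]/(α − 1) = 0.145/3.566 = 0.0407 nM.

0.0407 nM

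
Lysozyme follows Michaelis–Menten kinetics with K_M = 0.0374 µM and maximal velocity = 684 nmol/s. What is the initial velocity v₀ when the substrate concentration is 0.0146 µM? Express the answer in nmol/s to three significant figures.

v = Vmax·[S]/(Km + [S]) = 684 × 0.0146 / (0.0374 + 0.0146)
  = 9.986 / 0.05200 = 192 nmol/s.

192 nmol/s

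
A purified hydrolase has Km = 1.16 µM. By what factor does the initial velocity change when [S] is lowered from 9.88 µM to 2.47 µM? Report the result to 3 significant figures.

Since Vmax cancels, v₂/v₁ = [S]₂(Km+[S]₁) / [S]₁(Km+[S]₂).
= 2.47×(1.16+9.88) / (9.88×(1.16+2.47)) = 27.27/35.86 = 0.760.

0.760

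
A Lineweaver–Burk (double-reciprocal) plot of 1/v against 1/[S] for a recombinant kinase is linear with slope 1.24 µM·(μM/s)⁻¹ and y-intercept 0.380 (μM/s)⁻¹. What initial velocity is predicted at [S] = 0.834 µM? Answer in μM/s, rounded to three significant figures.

0.536 μM/s

The y-intercept is 1/Vmax, so Vmax = 1/0.380 = 2.63 μM/s.
The slope is Km/Vmax, so Km = 1.24 × 2.63 = 3.26 µM.
Then v = 2.63 × 0.834/(3.26 + 0.834) = 0.536 μM/s.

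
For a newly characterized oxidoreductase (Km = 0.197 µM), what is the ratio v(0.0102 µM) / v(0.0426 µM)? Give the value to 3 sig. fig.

0.277

The fractional saturations are [S]/(Km+[S]) = 0.0426/0.2396 = 0.1778 and 0.0102/0.2072 = 0.04923.
v₂/v₁ is just their ratio: 0.04923/0.1778 = 0.277.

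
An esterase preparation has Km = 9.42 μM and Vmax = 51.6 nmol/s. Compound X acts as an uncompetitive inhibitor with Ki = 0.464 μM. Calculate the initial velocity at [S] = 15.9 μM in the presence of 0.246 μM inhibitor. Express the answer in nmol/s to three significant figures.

α = 1 + [I]/Ki = 1 + 0.246/0.464 = 1.530.
For an uncompetitive inhibitor, both parameters are divided by α, giving Vmax/α and Km/α: Km,app = 6.16 μM, Vmax,app = 33.7 nmol/s.
v = Vmax,app·[S]/(Km,app + [S]) = 33.7 × 15.9/(6.16 + 15.9) = 24.3 nmol/s.

24.3 nmol/s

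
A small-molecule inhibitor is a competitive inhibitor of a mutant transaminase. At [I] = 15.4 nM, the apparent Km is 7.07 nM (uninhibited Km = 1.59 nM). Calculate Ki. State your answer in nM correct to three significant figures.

4.47 nM

Competitive: Km,app = α·Km with α = 1 + [I]/Ki.
α = Km,app/Km = 7.07/1.59 = 4.447.
Ki = [I]/(α − 1) = 15.4/3.447 = 4.47 nM.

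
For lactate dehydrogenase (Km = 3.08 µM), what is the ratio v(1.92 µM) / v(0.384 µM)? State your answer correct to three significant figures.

Since Vmax cancels, v₂/v₁ = [S]₂(Km+[S]₁) / [S]₁(Km+[S]₂).
= 1.92×(3.08+0.384) / (0.384×(3.08+1.92)) = 6.651/1.920 = 3.46.

3.46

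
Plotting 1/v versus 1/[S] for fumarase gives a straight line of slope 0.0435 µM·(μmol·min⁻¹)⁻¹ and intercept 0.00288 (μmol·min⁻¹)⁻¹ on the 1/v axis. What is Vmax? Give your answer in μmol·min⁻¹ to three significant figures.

347 μmol·min⁻¹

The y-intercept of a Lineweaver–Burk plot equals 1/Vmax, so Vmax = 1/0.00288 = 347 μmol·min⁻¹.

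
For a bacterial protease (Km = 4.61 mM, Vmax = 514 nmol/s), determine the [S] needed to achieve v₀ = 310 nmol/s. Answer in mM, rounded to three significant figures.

Rearranging v = Vmax[S]/(Km+[S]) gives [S] = Km·v/(Vmax − v).
[S] = 4.61 × 310 / (514 − 310) = 1429/204.0 = 7.01 mM.

7.01 mM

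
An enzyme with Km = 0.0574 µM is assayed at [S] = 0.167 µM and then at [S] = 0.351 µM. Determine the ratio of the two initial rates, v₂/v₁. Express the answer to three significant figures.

The fractional saturations are [S]/(Km+[S]) = 0.167/0.2244 = 0.7442 and 0.351/0.4084 = 0.8595.
v₂/v₁ is just their ratio: 0.8595/0.7442 = 1.15.

1.15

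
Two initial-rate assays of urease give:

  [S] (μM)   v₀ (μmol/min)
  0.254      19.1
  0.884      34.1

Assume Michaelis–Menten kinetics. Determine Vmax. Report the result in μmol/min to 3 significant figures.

49.9 μmol/min

In reciprocal form, 1/v = (Km/Vmax)·(1/[S]) + 1/Vmax. The two points give (1/[S], 1/v) = (3.937, 0.05236) and (1.131, 0.02933).
Slope = (0.05236 − 0.02933)/(3.937 − 1.131) = 0.008208; intercept = 0.05236 − 0.008208×3.937 = 0.02004.
Vmax = 1/intercept = 49.9 μmol/min; Km = slope × Vmax = 0.008208 × 49.9 = 0.410 μM.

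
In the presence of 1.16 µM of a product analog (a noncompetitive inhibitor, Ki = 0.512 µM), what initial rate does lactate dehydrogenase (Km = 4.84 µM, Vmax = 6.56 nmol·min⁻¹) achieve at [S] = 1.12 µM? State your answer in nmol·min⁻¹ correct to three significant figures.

With α = 1 + [I]/Ki = 1 + 1.16/0.512 = 3.266, the noncompetitive rate law is v = (Vmax/α)·[S] / (Km + [S]).
v = (6.56/3.266)×1.12 / (4.84 + 1.12) = 2.250/5.960 = 0.377 nmol·min⁻¹.

0.377 nmol·min⁻¹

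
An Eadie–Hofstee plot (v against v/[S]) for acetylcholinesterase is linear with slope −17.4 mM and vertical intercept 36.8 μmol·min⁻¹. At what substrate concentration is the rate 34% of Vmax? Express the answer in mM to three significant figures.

8.96 mM

The Eadie–Hofstee slope gives Km = 17.4 mM (slope = −Km).
v/Vmax = [S]/(Km+[S]) = 0.34 ⇒ [S] = Km·0.34/(1−0.34) = 17.4 × 0.5152 = 8.96 mM.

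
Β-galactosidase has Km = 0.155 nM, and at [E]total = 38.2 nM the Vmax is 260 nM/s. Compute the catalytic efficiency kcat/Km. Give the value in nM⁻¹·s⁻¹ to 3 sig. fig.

43.9 nM⁻¹·s⁻¹

kcat = Vmax/[E]total = 260/38.2 = 6.81 s⁻¹.
kcat/Km = 6.81/0.155 = 43.9 nM⁻¹·s⁻¹.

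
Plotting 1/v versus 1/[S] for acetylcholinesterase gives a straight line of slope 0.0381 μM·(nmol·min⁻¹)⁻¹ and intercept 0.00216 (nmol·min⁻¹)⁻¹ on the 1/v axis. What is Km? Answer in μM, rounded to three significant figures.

17.6 μM

y-intercept = 1/Vmax ⇒ Vmax = 463 nmol·min⁻¹; slope = Km/Vmax ⇒ Km = slope × Vmax.
Km = 0.0381 × 463 = 17.6 μM.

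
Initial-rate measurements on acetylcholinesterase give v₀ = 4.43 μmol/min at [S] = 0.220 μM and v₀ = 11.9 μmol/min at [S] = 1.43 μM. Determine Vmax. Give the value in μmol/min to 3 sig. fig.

In reciprocal form, 1/v = (Km/Vmax)·(1/[S]) + 1/Vmax. The two points give (1/[S], 1/v) = (4.545, 0.2257) and (0.6993, 0.08403).
Slope = (0.2257 − 0.08403)/(4.545 − 0.6993) = 0.03684; intercept = 0.2257 − 0.03684×4.545 = 0.05827.
Vmax = 1/intercept = 17.2 μmol/min; Km = slope × Vmax = 0.03684 × 17.2 = 0.632 μM.

17.2 μmol/min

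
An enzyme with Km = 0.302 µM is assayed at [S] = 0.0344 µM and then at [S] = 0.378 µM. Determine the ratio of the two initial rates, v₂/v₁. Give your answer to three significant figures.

The fractional saturations are [S]/(Km+[S]) = 0.0344/0.3364 = 0.1023 and 0.378/0.6800 = 0.5559.
v₂/v₁ is just their ratio: 0.5559/0.1023 = 5.44.

5.44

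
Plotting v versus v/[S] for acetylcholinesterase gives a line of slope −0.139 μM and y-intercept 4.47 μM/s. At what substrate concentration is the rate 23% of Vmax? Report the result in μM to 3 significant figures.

0.0415 μM

The Eadie–Hofstee slope gives Km = 0.139 μM (slope = −Km).
v/Vmax = [S]/(Km+[S]) = 0.23 ⇒ [S] = Km·0.23/(1−0.23) = 0.139 × 0.2987 = 0.0415 μM.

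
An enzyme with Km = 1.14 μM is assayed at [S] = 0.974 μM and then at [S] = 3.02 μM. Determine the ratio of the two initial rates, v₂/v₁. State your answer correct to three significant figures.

The fractional saturations are [S]/(Km+[S]) = 0.974/2.114 = 0.4607 and 3.02/4.160 = 0.7260.
v₂/v₁ is just their ratio: 0.7260/0.4607 = 1.58.

1.58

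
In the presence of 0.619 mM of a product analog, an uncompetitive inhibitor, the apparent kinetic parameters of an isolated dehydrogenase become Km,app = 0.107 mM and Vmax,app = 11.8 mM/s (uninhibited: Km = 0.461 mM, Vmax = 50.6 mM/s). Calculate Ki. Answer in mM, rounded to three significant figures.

Uncompetitive: Vmax,app = Vmax/α (and Km,app = Km/α) with α = 1 + [I]/Ki.
α = Vmax/Vmax,app = 50.6/11.8 = 4.288.
Ki = [I]/(α − 1) = 0.619/3.288 = 0.188 mM.

0.188 mM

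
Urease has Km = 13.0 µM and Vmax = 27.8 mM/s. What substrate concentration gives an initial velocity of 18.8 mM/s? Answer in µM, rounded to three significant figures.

27.2 µM

Rearranging v = Vmax[S]/(Km+[S]) gives [S] = Km·v/(Vmax − v).
[S] = 13.0 × 18.8 / (27.8 − 18.8) = 244.4/9.000 = 27.2 µM.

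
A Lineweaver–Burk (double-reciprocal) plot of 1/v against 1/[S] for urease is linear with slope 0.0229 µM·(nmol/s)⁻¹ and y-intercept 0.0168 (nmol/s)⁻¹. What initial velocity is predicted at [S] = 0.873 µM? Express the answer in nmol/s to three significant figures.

23.2 nmol/s

The y-intercept is 1/Vmax, so Vmax = 1/0.0168 = 59.5 nmol/s.
The slope is Km/Vmax, so Km = 0.0229 × 59.5 = 1.36 µM.
Then v = 59.5 × 0.873/(1.36 + 0.873) = 23.2 nmol/s.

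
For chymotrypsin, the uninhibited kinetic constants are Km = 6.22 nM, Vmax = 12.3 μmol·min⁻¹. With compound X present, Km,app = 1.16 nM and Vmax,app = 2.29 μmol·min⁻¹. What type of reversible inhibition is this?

Both Km and Vmax decrease by the same factor (~5.36-fold) — characteristic of uncompetitive inhibition.

uncompetitive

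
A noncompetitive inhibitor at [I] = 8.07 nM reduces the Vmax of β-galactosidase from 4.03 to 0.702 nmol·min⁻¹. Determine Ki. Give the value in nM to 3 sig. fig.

Noncompetitive: Vmax,app = Vmax/α with α = 1 + [I]/Ki.
α = Vmax/Vmax,app = 4.03/0.702 = 5.741.
Ki = [I]/(α − 1) = 8.07/4.741 = 1.70 nM.

1.70 nM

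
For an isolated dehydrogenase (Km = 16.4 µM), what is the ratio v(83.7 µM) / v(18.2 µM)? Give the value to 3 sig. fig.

1.59

The fractional saturations are [S]/(Km+[S]) = 18.2/34.60 = 0.5260 and 83.7/100.1 = 0.8362.
v₂/v₁ is just their ratio: 0.8362/0.5260 = 1.59.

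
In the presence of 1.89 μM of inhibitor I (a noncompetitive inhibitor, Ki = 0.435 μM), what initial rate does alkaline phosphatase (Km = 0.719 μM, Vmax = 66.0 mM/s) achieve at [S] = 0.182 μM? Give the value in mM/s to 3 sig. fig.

With α = 1 + [I]/Ki = 1 + 1.89/0.435 = 5.345, the noncompetitive rate law is v = (Vmax/α)·[S] / (Km + [S]).
v = (66.0/5.345)×0.182 / (0.719 + 0.182) = 2.247/0.9010 = 2.49 mM/s.

2.49 mM/s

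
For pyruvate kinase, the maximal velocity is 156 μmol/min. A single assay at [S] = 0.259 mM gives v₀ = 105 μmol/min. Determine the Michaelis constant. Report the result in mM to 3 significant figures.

0.126 mM

From v = Vmax[S]/(Km+[S]), Km = [S](Vmax − v)/v.
Km = 0.259 × (156 − 105) / 105 = 13.21/105 = 0.126 mM.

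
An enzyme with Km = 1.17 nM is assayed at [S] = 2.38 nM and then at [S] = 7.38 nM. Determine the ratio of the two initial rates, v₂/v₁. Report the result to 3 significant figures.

1.29

The fractional saturations are [S]/(Km+[S]) = 2.38/3.550 = 0.6704 and 7.38/8.550 = 0.8632.
v₂/v₁ is just their ratio: 0.8632/0.6704 = 1.29.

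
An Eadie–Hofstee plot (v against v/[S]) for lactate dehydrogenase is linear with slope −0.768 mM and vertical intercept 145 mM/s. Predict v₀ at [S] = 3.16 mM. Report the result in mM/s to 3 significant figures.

In the Eadie–Hofstee form v = Vmax − Km·(v/[S]), the slope is −Km and the intercept is Vmax, so Km = 0.768 mM and Vmax = 145 mM/s.
v = 145 × 3.16/(0.768 + 3.16) = 117 mM/s.

117 mM/s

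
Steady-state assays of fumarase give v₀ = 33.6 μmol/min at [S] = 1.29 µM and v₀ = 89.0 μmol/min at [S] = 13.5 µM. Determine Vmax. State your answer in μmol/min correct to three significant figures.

In reciprocal form, 1/v = (Km/Vmax)·(1/[S]) + 1/Vmax. The two points give (1/[S], 1/v) = (0.7752, 0.02976) and (0.07407, 0.01124).
Slope = (0.02976 − 0.01124)/(0.7752 − 0.07407) = 0.02642; intercept = 0.02976 − 0.02642×0.7752 = 0.009279.
Vmax = 1/intercept = 108 μmol/min; Km = slope × Vmax = 0.02642 × 108 = 2.85 µM.

108 μmol/min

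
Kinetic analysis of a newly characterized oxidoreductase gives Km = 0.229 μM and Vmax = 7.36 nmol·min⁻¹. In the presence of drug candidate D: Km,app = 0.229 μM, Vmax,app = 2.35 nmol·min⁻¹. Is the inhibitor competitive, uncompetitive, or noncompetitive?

Vmax decreases (7.36 → 2.35 nmol·min⁻¹) while Km is unchanged — pure noncompetitive inhibition.

noncompetitive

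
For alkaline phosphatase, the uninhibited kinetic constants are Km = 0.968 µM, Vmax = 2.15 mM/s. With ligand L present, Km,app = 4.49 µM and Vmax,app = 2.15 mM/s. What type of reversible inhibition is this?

Km increases (0.968 → 4.49 µM) while Vmax is unchanged — the hallmark of competitive inhibition.

competitive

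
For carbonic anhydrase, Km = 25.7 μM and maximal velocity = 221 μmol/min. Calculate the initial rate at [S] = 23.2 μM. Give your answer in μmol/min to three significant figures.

105 μmol/min

v = Vmax·[S]/(Km + [S]) = 221 × 23.2 / (25.7 + 23.2)
  = 5127 / 48.90 = 105 μmol/min.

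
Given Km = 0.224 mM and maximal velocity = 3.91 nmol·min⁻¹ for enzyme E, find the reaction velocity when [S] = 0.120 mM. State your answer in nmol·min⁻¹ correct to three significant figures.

[S]/(Km+[S]) = 0.120/0.3440 = 0.3488, the fractional saturation.
v = 0.3488 × Vmax = 0.3488 × 3.91 = 1.36 nmol·min⁻¹.

1.36 nmol·min⁻¹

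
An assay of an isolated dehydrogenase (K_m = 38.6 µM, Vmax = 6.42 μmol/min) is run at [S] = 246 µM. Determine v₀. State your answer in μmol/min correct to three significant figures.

5.55 μmol/min

[S]/(Km+[S]) = 246/284.6 = 0.8644, the fractional saturation.
v = 0.8644 × Vmax = 0.8644 × 6.42 = 5.55 μmol/min.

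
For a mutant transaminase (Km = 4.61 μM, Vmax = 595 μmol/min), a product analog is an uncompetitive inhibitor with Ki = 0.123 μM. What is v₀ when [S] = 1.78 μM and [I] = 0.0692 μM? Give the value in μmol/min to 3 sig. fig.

143 μmol/min

With α = 1 + [I]/Ki = 1 + 0.0692/0.123 = 1.563, the uncompetitive rate law is v = (Vmax/α)·[S] / (Km/α + [S]).
v = (595/1.563)×1.78 / (4.61/1.563 + 1.78) = 677.8/4.730 = 143 μmol/min.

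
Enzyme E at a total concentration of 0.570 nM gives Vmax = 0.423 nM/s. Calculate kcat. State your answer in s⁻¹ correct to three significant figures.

0.742 s⁻¹

kcat = Vmax/[E]total = 0.423 nM/s / 0.570 nM = 0.742 s⁻¹.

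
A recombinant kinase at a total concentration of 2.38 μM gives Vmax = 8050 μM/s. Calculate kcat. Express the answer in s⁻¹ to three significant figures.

3380 s⁻¹

kcat = Vmax/[E]total = 8050 μM/s / 2.38 μM = 3380 s⁻¹.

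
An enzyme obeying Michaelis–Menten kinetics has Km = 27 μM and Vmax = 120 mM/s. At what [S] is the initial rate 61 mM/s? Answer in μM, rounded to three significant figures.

Rearranging v = Vmax[S]/(Km+[S]) gives [S] = Km·v/(Vmax − v).
[S] = 27 × 61 / (120 − 61) = 1647/59.00 = 27.9 μM.

27.9 μM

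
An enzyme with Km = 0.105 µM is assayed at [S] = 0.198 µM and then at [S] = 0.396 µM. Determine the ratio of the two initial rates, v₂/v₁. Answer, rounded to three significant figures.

1.21

Since Vmax cancels, v₂/v₁ = [S]₂(Km+[S]₁) / [S]₁(Km+[S]₂).
= 0.396×(0.105+0.198) / (0.198×(0.105+0.396)) = 0.1200/0.09920 = 1.21.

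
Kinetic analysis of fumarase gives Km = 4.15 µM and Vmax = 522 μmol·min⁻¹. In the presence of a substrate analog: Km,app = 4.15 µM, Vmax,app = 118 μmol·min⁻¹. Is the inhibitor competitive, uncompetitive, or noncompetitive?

noncompetitive

Vmax decreases (522 → 118 μmol·min⁻¹) while Km is unchanged — pure noncompetitive inhibition.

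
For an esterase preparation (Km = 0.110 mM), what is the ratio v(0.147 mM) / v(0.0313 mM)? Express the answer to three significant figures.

2.58

The fractional saturations are [S]/(Km+[S]) = 0.0313/0.1413 = 0.2215 and 0.147/0.2570 = 0.5720.
v₂/v₁ is just their ratio: 0.5720/0.2215 = 2.58.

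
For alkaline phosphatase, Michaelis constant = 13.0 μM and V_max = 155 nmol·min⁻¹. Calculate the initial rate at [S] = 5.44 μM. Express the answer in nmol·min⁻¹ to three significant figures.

v = Vmax·[S]/(Km + [S]) = 155 × 5.44 / (13.0 + 5.44)
  = 843.2 / 18.44 = 45.7 nmol·min⁻¹.

45.7 nmol·min⁻¹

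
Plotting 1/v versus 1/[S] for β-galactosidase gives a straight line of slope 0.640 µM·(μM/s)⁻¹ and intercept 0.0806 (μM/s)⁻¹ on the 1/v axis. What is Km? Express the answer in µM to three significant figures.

y-intercept = 1/Vmax ⇒ Vmax = 12.4 μM/s; slope = Km/Vmax ⇒ Km = slope × Vmax.
Km = 0.640 × 12.4 = 7.94 µM.

7.94 µM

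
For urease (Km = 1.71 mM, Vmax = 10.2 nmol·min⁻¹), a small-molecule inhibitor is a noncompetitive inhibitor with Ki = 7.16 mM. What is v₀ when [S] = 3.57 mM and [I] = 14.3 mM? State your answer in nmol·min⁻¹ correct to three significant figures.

With α = 1 + [I]/Ki = 1 + 14.3/7.16 = 2.997, the noncompetitive rate law is v = (Vmax/α)·[S] / (Km + [S]).
v = (10.2/2.997)×3.57 / (1.71 + 3.57) = 12.15/5.280 = 2.30 nmol·min⁻¹.

2.30 nmol·min⁻¹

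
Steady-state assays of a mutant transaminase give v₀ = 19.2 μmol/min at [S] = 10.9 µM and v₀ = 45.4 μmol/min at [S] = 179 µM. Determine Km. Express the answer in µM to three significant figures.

From v = Vmax[S]/(Km+[S]), each point gives Vmax = v(Km+[S])/[S].
Equating: 19.2(Km+10.9)/10.9 = 45.4(Km+179)/179.
1.761·Km + 19.2 = 0.2536·Km + 45.4, so (1.761 − 0.2536)·Km = 45.4 − 19.2.
Km = 26.20/1.508 = 17.4 µM; then Vmax = 19.2(17.4+10.9)/10.9 = 49.8 μmol/min.

17.4 µM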